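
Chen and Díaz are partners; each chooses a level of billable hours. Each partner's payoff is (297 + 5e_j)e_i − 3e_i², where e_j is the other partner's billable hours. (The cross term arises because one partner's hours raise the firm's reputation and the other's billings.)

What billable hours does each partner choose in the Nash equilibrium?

Chen's payoff is (297 + 5e_D)e_C − 3e_C².
∂π/∂e_C = 297 + 5e_D − 6e_C = 0, so e_C = 49.5 + (5/6)e_D.
The game is symmetric, so in equilibrium e_D = e_C: the reaction function gives (1/6)e_C = 49.5, hence e_C = 297.

297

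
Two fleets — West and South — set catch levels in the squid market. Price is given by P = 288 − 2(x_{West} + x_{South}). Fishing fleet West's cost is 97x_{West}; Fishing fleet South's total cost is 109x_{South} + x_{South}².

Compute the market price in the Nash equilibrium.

Fishing fleet West's profit: π = x_{West}(288 − 2(x_{West} + x_{South})) − 97x_{West}.
∂π/∂x_{West} = 191 − 4x_{West} − 2x_{South} = 0, so x_{West} = 47.75 − 0.5x_{South}.
For South: ∂π/∂x_{South} = 179 − 6x_{South} − 2x_{West} = 0 ⇒ x_{South} = 179/6 − (1/3)x_{West}.
Plugging x_{South} into West's best response: x_{West} = 47.75 − 0.5(179/6 − (1/3)x_{West}) ⇒ (5/6)x_{West} = 197/6, so x_{West} = 39.4.
Then x_{South} = 179/6 − (1/3)·39.4 = 16.7.
Equilibrium price: P = 288 − 2·56.1 = 175.8.

175.8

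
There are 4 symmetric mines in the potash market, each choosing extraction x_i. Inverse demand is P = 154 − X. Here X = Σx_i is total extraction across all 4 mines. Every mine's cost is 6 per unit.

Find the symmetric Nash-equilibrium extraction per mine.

29.6

A representative mine's profit is π_i = x_i(154 − X) − 6x_i, with X = x_i + Σ_{j≠i} x_j.
First-order condition: 148 − 2x_i − Σ_{j≠i} x_j = 0.
With identical mines, set every x_j = x: then 148 − 2x − 3x = 0, i.e. x = 148/5 = 29.6.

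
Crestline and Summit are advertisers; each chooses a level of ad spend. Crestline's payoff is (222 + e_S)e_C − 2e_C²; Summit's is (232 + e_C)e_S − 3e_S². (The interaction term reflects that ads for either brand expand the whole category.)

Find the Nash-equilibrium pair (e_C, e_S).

Expanding Crestline's payoff: 222e_C + e_Se_C − 2e_C².
∂π/∂e_C = 222 + e_S − 4e_C = 0, so e_C = 55.5 + 0.25e_S.
Likewise for Summit: e_S = 116/3 + (1/6)e_C.
Substituting the second reaction function into the first: e_C = 55.5 + 0.25(116/3 + (1/6)e_C), which gives (23/24)e_C = 391/6 ⇒ e_C = 68.
Then e_S = 116/3 + (1/6)·68 = 50.

68, 50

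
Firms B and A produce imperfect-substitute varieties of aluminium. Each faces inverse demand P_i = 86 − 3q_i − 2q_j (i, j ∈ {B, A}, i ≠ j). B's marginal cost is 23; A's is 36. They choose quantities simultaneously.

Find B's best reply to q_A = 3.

Firm B's profit: π = q_B(86 − 3q_B − 2q_A) − 23q_B.
∂π/∂q_B = 63 − 6q_B − 2q_A = 0 ⇒ q_B = 10.5 − (1/3)q_A.
At q_A = 3: q_B = 10.5 − (1/3)·3 = 9.5.

9.5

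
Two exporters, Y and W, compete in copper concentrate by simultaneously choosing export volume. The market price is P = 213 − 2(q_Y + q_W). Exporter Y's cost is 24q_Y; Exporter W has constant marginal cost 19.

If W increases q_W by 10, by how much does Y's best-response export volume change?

Exporter Y's profit: π = q_Y(213 − 2(q_Y + q_W)) − 24q_Y.
∂π/∂q_Y = 189 − 4q_Y − 2q_W = 0, so q_Y = 47.25 − 0.5q_W.
The reaction-function slope is −0.5, so a 10-unit rise in q_W moves q_Y by −0.5 × 10 = −5. Y's best response falls — the actions are strategic substitutes.

-5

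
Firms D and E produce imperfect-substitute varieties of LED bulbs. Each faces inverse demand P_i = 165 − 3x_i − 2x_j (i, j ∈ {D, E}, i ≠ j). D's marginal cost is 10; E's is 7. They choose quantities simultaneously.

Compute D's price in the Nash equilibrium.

67.5625

Firm D's profit: π = x_D(165 − 3x_D − 2x_E) − 10x_D.
∂π/∂x_D = 155 − 6x_D − 2x_E = 0 ⇒ x_D = 155/6 − (1/3)x_E.
Similarly x_E = 79/3 − (1/3)x_D.
Substituting the second reaction function into the first: x_D = 155/6 − (1/3)(79/3 − (1/3)x_D), which gives (8/9)x_D = 307/18 ⇒ x_D = 19.1875.
Then x_E = 79/3 − (1/3)·19.1875 = 19.9375.
P_D = 165 − 3·19.1875 − 2·19.9375 = 67.5625.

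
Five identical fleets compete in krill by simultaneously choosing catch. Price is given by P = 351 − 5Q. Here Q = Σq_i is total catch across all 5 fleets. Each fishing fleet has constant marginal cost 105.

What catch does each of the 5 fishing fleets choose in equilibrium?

8.2

A representative fishing fleet's profit is π_i = q_i(351 − 5Q) − 105q_i, with Q = q_i + Σ_{j≠i} q_j.
First-order condition: 246 − 10q_i − 5Σ_{j≠i} q_j = 0.
In a symmetric equilibrium every fishing fleet chooses the same q, so Σ_{j≠i} q_j = 4q. The condition becomes 246 − 30q = 0, giving q = 246/30 = 8.2.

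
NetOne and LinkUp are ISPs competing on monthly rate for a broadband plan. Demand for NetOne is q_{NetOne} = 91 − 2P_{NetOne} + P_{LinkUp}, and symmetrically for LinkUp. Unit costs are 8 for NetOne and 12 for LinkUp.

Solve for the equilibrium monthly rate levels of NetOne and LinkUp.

36.2, 37.8

NetOne's profit: π = (P_{NetOne} − 8)(91 − 2P_{NetOne} + P_{LinkUp}).
∂π/∂P_{NetOne} = 107 − 4P_{NetOne} + P_{LinkUp} = 0 ⇒ P_{NetOne} = 26.75 + 0.25P_{LinkUp}.
Similarly P_{LinkUp} = 28.75 + 0.25P_{NetOne}.
Solving the two reaction functions simultaneously: (1 − (0.25)(0.25))P_{NetOne} = 26.75 + 0.25·28.75, so 0.9375P_{NetOne} = 33.9375 and P_{NetOne} = 36.2.
Then P_{LinkUp} = 28.75 + 0.25·36.2 = 37.8.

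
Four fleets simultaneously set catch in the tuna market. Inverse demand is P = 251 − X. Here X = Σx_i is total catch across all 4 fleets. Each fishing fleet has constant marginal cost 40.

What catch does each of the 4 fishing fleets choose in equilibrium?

42.2

A representative fishing fleet's profit is π_i = x_i(251 − X) − 40x_i, with X = x_i + Σ_{j≠i} x_j.
First-order condition: 211 − 2x_i − Σ_{j≠i} x_j = 0.
With identical fishing fleets, set every x_j = x: then 211 − 2x − 3x = 0, i.e. x = 211/5 = 42.2.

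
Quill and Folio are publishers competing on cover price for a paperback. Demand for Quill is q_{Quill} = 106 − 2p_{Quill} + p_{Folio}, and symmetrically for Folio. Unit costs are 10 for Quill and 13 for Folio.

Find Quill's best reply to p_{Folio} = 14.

Quill's profit: π = (p_{Quill} − 10)(106 − 2p_{Quill} + p_{Folio}).
∂π/∂p_{Quill} = 126 − 4p_{Quill} + p_{Folio} = 0 ⇒ p_{Quill} = 31.5 + 0.25p_{Folio}.
At p_{Folio} = 14: p_{Quill} = 31.5 + 0.25·14 = 35.

35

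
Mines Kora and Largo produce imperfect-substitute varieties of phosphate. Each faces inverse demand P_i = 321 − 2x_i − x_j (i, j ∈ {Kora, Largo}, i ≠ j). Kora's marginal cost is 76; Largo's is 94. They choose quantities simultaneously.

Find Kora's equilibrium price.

Mine Kora's profit: π = x_{Kora}(321 − 2x_{Kora} − x_{Largo}) − 76x_{Kora}.
∂π/∂x_{Kora} = 245 − 4x_{Kora} − x_{Largo} = 0 ⇒ x_{Kora} = 61.25 − 0.25x_{Largo}.
Similarly x_{Largo} = 56.75 − 0.25x_{Kora}.
Solving the two reaction functions simultaneously: (1 − (−0.25)(−0.25))x_{Kora} = 61.25 − 0.25·56.75, so 0.9375x_{Kora} = 47.0625 and x_{Kora} = 50.2.
Then x_{Largo} = 56.75 − 0.25·50.2 = 44.2.
P_{Kora} = 321 − 2·50.2 − 44.2 = 176.4.

176.4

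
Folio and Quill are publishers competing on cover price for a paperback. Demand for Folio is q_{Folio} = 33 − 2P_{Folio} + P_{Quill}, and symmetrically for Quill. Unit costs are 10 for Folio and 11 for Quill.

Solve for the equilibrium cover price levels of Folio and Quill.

17.8, 18.2

Folio's profit: π = (P_{Folio} − 10)(33 − 2P_{Folio} + P_{Quill}).
∂π/∂P_{Folio} = 53 − 4P_{Folio} + P_{Quill} = 0 ⇒ P_{Folio} = 13.25 + 0.25P_{Quill}.
Similarly P_{Quill} = 13.75 + 0.25P_{Folio}.
Plugging P_{Quill} into Folio's best response: P_{Folio} = 13.25 + 0.25(13.75 + 0.25P_{Folio}) ⇒ 0.9375P_{Folio} = 16.6875, so P_{Folio} = 17.8.
Then P_{Quill} = 13.75 + 0.25·17.8 = 18.2.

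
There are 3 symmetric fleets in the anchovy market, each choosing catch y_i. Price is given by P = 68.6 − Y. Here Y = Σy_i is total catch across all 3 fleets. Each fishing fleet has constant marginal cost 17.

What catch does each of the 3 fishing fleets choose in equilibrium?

12.9

A representative fishing fleet's profit is π_i = y_i(68.6 − Y) − 17y_i, with Y = y_i + Σ_{j≠i} y_j.
First-order condition: 51.6 − 2y_i − Σ_{j≠i} y_j = 0.
Imposing symmetry (y_j = y for all j) turns Σ_{j≠i} y_j into 2y, so 51.6 = 4y and y = 12.9.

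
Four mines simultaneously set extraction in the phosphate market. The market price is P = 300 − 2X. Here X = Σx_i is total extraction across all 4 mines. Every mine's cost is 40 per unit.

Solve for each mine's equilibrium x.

A representative mine's profit is π_i = x_i(300 − 2X) − 40x_i, with X = x_i + Σ_{j≠i} x_j.
First-order condition: 260 − 4x_i − 2Σ_{j≠i} x_j = 0.
In a symmetric equilibrium every mine chooses the same x, so Σ_{j≠i} x_j = 3x. The condition becomes 260 − 10x = 0, giving x = 260/10 = 26.

26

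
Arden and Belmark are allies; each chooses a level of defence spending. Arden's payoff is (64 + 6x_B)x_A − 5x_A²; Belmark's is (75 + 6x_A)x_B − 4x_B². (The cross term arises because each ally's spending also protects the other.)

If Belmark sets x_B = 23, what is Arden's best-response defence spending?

20.2

Expanding Arden's payoff: 64x_A + 6x_Bx_A − 5x_A².
∂π/∂x_A = 64 + 6x_B − 10x_A = 0, so x_A = 6.4 + 0.6x_B.
At x_B = 23: x_A = 6.4 + 0.6·23 = 20.2.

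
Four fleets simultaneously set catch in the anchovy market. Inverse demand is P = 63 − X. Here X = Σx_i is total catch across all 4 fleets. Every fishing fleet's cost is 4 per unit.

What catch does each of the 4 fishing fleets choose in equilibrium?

A representative fishing fleet's profit is π_i = x_i(63 − X) − 4x_i, with X = x_i + Σ_{j≠i} x_j.
First-order condition: 59 − 2x_i − Σ_{j≠i} x_j = 0.
With identical fishing fleets, set every x_j = x: then 59 − 2x − 3x = 0, i.e. x = 59/5 = 11.8.

11.8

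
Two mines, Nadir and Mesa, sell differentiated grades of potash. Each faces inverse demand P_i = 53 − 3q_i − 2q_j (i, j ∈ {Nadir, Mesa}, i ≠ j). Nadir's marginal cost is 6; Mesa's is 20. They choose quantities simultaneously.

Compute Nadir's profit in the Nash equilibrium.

Mine Nadir's profit: π = q_{Nadir}(53 − 3q_{Nadir} − 2q_{Mesa}) − 6q_{Nadir}.
∂π/∂q_{Nadir} = 47 − 6q_{Nadir} − 2q_{Mesa} = 0 ⇒ q_{Nadir} = 47/6 − (1/3)q_{Mesa}.
Similarly q_{Mesa} = 5.5 − (1/3)q_{Nadir}.
Plugging q_{Mesa} into Nadir's best response: q_{Nadir} = 47/6 − (1/3)(5.5 − (1/3)q_{Nadir}) ⇒ (8/9)q_{Nadir} = 6, so q_{Nadir} = 6.75.
Then q_{Mesa} = 5.5 − (1/3)·6.75 = 3.25.
P_{Nadir} = 53 − 3·6.75 − 2·3.25 = 26.25.
Profit = (26.25 − 6)·6.75 = 136.6875.

136.6875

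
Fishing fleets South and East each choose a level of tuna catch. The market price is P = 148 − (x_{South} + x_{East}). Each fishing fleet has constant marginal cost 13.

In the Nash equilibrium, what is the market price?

58

Fishing fleet South's profit: π = x_{South}(148 − (x_{South} + x_{East})) − 13x_{South}.
∂π/∂x_{South} = 135 − 2x_{South} − x_{East} = 0, so x_{South} = 67.5 − 0.5x_{East}.
By symmetry x_{East} = x_{South}; substituting into the reaction function, 1.5x_{South} = 67.5 and x_{South} = 45.
Equilibrium price: P = 148 − 90 = 58.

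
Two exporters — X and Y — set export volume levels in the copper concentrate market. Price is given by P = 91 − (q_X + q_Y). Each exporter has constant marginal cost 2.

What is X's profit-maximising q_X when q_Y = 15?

37

Exporter X's profit: π = q_X(91 − (q_X + q_Y)) − 2q_X.
∂π/∂q_X = 89 − 2q_X − q_Y = 0, so q_X = 44.5 − 0.5q_Y.
At q_Y = 15: q_X = 44.5 − 0.5·15 = 37.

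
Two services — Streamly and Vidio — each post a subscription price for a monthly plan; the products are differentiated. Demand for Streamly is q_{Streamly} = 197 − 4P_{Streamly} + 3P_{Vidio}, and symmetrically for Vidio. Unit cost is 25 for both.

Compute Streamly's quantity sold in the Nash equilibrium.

Streamly's profit: π = (P_{Streamly} − 25)(197 − 4P_{Streamly} + 3P_{Vidio}).
∂π/∂P_{Streamly} = 297 − 8P_{Streamly} + 3P_{Vidio} = 0 ⇒ P_{Streamly} = 37.125 + 0.375P_{Vidio}.
The game is symmetric, so in equilibrium P_{Vidio} = P_{Streamly}: the reaction function gives 0.625P_{Streamly} = 37.125, hence P_{Streamly} = 59.4.
q_{Streamly} = 197 − 4·59.4 + 3·59.4 = 137.6.

137.6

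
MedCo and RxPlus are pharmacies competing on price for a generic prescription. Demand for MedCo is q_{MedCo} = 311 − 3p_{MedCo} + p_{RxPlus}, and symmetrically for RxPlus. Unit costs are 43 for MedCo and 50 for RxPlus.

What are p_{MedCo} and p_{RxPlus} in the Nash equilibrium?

MedCo's profit: π = (p_{MedCo} − 43)(311 − 3p_{MedCo} + p_{RxPlus}).
∂π/∂p_{MedCo} = 440 − 6p_{MedCo} + p_{RxPlus} = 0 ⇒ p_{MedCo} = 220/3 + (1/6)p_{RxPlus}.
Similarly p_{RxPlus} = 461/6 + (1/6)p_{MedCo}.
Solving the two reaction functions simultaneously: (1 − (1/6)(1/6))p_{MedCo} = 220/3 + (1/6)·(461/6), so (35/36)p_{MedCo} = 3101/36 and p_{MedCo} = 88.6.
Then p_{RxPlus} = 461/6 + (1/6)·88.6 = 91.6.

88.6, 91.6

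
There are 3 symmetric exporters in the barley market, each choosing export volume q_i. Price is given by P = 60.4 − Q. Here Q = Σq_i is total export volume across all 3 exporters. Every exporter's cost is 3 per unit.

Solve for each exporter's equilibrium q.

A representative exporter's profit is π_i = q_i(60.4 − Q) − 3q_i, with Q = q_i + Σ_{j≠i} q_j.
First-order condition: 57.4 − 2q_i − Σ_{j≠i} q_j = 0.
Imposing symmetry (q_j = q for all j) turns Σ_{j≠i} q_j into 2q, so 57.4 = 4q and q = 14.35.

14.35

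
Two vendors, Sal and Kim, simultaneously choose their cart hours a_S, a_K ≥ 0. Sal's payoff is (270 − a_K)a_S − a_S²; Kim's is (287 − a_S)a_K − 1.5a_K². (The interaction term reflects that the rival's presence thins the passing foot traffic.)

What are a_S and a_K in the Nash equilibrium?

104.6, 60.8

Expanding Sal's payoff: 270a_S − a_Ka_S − a_S².
∂π/∂a_S = 270 − a_K − 2a_S = 0, so a_S = 135 − 0.5a_K.
Likewise for Kim: a_K = 287/3 − (1/3)a_S.
Solving the two reaction functions simultaneously: (1 − (−0.5)(−1/3))a_S = 135 − 0.5·(287/3), so (5/6)a_S = 523/6 and a_S = 104.6.
Then a_K = 287/3 − (1/3)·104.6 = 60.8.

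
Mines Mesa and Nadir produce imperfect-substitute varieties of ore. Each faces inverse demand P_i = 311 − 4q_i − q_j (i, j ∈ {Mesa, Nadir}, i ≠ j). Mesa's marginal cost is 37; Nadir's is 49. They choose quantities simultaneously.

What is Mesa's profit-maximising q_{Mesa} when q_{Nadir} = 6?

33.5

Mine Mesa's profit: π = q_{Mesa}(311 − 4q_{Mesa} − q_{Nadir}) − 37q_{Mesa}.
∂π/∂q_{Mesa} = 274 − 8q_{Mesa} − q_{Nadir} = 0 ⇒ q_{Mesa} = 34.25 − 0.125q_{Nadir}.
At q_{Nadir} = 6: q_{Mesa} = 34.25 − 0.125·6 = 33.5.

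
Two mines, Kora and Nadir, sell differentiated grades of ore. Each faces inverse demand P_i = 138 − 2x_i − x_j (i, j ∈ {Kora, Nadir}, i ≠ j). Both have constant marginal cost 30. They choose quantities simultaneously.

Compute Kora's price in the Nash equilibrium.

73.2

Mine Kora's profit: π = x_{Kora}(138 − 2x_{Kora} − x_{Nadir}) − 30x_{Kora}.
∂π/∂x_{Kora} = 108 − 4x_{Kora} − x_{Nadir} = 0 ⇒ x_{Kora} = 27 − 0.25x_{Nadir}.
The game is symmetric, so in equilibrium x_{Nadir} = x_{Kora}: the reaction function gives 1.25x_{Kora} = 27, hence x_{Kora} = 21.6.
P_{Kora} = 138 − 2·21.6 − 21.6 = 73.2.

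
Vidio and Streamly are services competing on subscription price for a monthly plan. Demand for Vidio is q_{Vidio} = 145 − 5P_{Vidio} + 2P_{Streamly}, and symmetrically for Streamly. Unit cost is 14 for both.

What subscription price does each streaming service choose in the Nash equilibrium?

26.875

Vidio's profit: π = (P_{Vidio} − 14)(145 − 5P_{Vidio} + 2P_{Streamly}).
∂π/∂P_{Vidio} = 215 − 10P_{Vidio} + 2P_{Streamly} = 0 ⇒ P_{Vidio} = 21.5 + 0.2P_{Streamly}.
The game is symmetric, so in equilibrium P_{Streamly} = P_{Vidio}: the reaction function gives 0.8P_{Vidio} = 21.5, hence P_{Vidio} = 26.875.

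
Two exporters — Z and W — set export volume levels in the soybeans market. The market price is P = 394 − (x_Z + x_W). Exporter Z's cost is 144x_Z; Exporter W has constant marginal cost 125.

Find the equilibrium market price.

Exporter Z's profit: π = x_Z(394 − (x_Z + x_W)) − 144x_Z.
∂π/∂x_Z = 250 − 2x_Z − x_W = 0, so x_Z = 125 − 0.5x_W.
By the same steps for W: x_W = 134.5 − 0.5x_Z.
Substituting the second reaction function into the first: x_Z = 125 − 0.5(134.5 − 0.5x_Z), which gives 0.75x_Z = 57.75 ⇒ x_Z = 77.
Then x_W = 134.5 − 0.5·77 = 96.
Equilibrium price: P = 394 − 173 = 221.

221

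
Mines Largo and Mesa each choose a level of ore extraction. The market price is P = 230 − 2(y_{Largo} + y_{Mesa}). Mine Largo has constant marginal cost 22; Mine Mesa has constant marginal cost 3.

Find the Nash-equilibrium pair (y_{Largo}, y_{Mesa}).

Mine Largo's profit: π = y_{Largo}(230 − 2(y_{Largo} + y_{Mesa})) − 22y_{Largo}.
∂π/∂y_{Largo} = 208 − 4y_{Largo} − 2y_{Mesa} = 0, so y_{Largo} = 52 − 0.5y_{Mesa}.
By the same steps for Mesa: y_{Mesa} = 56.75 − 0.5y_{Largo}.
Solving the two reaction functions simultaneously: (1 − (−0.5)(−0.5))y_{Largo} = 52 − 0.5·56.75, so 0.75y_{Largo} = 23.625 and y_{Largo} = 31.5.
Then y_{Mesa} = 56.75 − 0.5·31.5 = 41.

31.5, 41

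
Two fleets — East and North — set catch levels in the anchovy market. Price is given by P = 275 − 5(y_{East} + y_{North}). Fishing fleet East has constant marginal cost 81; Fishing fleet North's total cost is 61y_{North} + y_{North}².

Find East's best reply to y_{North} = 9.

Fishing fleet East's profit: π = y_{East}(275 − 5(y_{East} + y_{North})) − 81y_{East}.
∂π/∂y_{East} = 194 − 10y_{East} − 5y_{North} = 0, so y_{East} = 19.4 − 0.5y_{North}.
At y_{North} = 9: y_{East} = 19.4 − 0.5·9 = 14.9.

14.9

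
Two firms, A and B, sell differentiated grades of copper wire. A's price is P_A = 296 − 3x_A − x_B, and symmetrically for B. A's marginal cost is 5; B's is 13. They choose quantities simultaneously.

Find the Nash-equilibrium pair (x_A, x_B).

41.8, 40.2

Firm A's profit: π = x_A(296 − 3x_A − x_B) − 5x_A.
∂π/∂x_A = 291 − 6x_A − x_B = 0 ⇒ x_A = 48.5 − (1/6)x_B.
Similarly x_B = 283/6 − (1/6)x_A.
Substituting the second reaction function into the first: x_A = 48.5 − (1/6)(283/6 − (1/6)x_A), which gives (35/36)x_A = 1463/36 ⇒ x_A = 41.8.
Then x_B = 283/6 − (1/6)·41.8 = 40.2.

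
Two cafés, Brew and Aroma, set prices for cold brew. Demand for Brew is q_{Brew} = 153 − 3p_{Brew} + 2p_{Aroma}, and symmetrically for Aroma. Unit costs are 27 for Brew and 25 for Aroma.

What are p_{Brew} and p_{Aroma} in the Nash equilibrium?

Brew's profit: π = (p_{Brew} − 27)(153 − 3p_{Brew} + 2p_{Aroma}).
∂π/∂p_{Brew} = 234 − 6p_{Brew} + 2p_{Aroma} = 0 ⇒ p_{Brew} = 39 + (1/3)p_{Aroma}.
Similarly p_{Aroma} = 38 + (1/3)p_{Brew}.
Solving the two reaction functions simultaneously: (1 − (1/3)(1/3))p_{Brew} = 39 + (1/3)·38, so (8/9)p_{Brew} = 155/3 and p_{Brew} = 58.125.
Then p_{Aroma} = 38 + (1/3)·58.125 = 57.375.

58.125, 57.375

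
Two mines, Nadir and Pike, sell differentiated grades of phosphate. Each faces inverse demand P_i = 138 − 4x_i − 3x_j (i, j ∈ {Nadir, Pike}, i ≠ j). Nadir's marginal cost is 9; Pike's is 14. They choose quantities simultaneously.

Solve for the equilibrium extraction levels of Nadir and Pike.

Mine Nadir's profit: π = x_{Nadir}(138 − 4x_{Nadir} − 3x_{Pike}) − 9x_{Nadir}.
∂π/∂x_{Nadir} = 129 − 8x_{Nadir} − 3x_{Pike} = 0 ⇒ x_{Nadir} = 16.125 − 0.375x_{Pike}.
Similarly x_{Pike} = 15.5 − 0.375x_{Nadir}.
Solving the two reaction functions simultaneously: (1 − (−0.375)(−0.375))x_{Nadir} = 16.125 − 0.375·15.5, so (55/64)x_{Nadir} = 10.3125 and x_{Nadir} = 12.
Then x_{Pike} = 15.5 − 0.375·12 = 11.

12, 11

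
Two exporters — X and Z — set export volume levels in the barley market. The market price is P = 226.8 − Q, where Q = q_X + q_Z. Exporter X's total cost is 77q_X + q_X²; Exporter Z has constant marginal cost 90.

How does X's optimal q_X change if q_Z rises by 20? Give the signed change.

-5

Exporter X's profit: π = q_X(226.8 − (q_X + q_Z)) − 77q_X − q_X².
∂π/∂q_X = 149.8 − 4q_X − q_Z = 0, so q_X = 37.45 − 0.25q_Z.
The reaction-function slope is −0.25, so a 20-unit rise in q_Z moves q_X by −0.25 × 20 = −5. X's best response falls — the actions are strategic substitutes.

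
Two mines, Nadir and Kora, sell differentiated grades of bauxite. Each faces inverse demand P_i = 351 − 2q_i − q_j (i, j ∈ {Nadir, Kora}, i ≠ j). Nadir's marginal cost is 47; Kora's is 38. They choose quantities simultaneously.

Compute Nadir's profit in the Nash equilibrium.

7248.08

Mine Nadir's profit: π = q_{Nadir}(351 − 2q_{Nadir} − q_{Kora}) − 47q_{Nadir}.
∂π/∂q_{Nadir} = 304 − 4q_{Nadir} − q_{Kora} = 0 ⇒ q_{Nadir} = 76 − 0.25q_{Kora}.
Similarly q_{Kora} = 78.25 − 0.25q_{Nadir}.
Substituting the second reaction function into the first: q_{Nadir} = 76 − 0.25(78.25 − 0.25q_{Nadir}), which gives 0.9375q_{Nadir} = 56.4375 ⇒ q_{Nadir} = 60.2.
Then q_{Kora} = 78.25 − 0.25·60.2 = 63.2.
P_{Nadir} = 351 − 2·60.2 − 63.2 = 167.4.
Profit = (167.4 − 47)·60.2 = 7248.08.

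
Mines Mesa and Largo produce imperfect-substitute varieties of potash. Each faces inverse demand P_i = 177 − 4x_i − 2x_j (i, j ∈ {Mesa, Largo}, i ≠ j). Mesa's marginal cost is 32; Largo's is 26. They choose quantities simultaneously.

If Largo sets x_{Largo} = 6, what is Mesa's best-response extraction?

16.625

Mine Mesa's profit: π = x_{Mesa}(177 − 4x_{Mesa} − 2x_{Largo}) − 32x_{Mesa}.
∂π/∂x_{Mesa} = 145 − 8x_{Mesa} − 2x_{Largo} = 0 ⇒ x_{Mesa} = 18.125 − 0.25x_{Largo}.
At x_{Largo} = 6: x_{Mesa} = 18.125 − 0.25·6 = 16.625.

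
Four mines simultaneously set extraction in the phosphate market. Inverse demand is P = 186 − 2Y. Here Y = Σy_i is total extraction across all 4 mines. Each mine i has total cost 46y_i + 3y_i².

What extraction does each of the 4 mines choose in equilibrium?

8.75

A representative mine's profit is π_i = y_i(186 − 2Y) − 46y_i − 3y_i², with Y = y_i + Σ_{j≠i} y_j.
First-order condition: 140 − 10y_i − 2Σ_{j≠i} y_j = 0.
In a symmetric equilibrium every mine chooses the same y, so Σ_{j≠i} y_j = 3y. The condition becomes 140 − 16y = 0, giving y = 140/16 = 8.75.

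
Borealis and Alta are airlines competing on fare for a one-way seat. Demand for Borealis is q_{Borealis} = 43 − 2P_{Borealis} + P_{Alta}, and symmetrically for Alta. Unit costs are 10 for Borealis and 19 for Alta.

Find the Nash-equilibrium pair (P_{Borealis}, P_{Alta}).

Borealis's profit: π = (P_{Borealis} − 10)(43 − 2P_{Borealis} + P_{Alta}).
∂π/∂P_{Borealis} = 63 − 4P_{Borealis} + P_{Alta} = 0 ⇒ P_{Borealis} = 15.75 + 0.25P_{Alta}.
Similarly P_{Alta} = 20.25 + 0.25P_{Borealis}.
Substituting the second reaction function into the first: P_{Borealis} = 15.75 + 0.25(20.25 + 0.25P_{Borealis}), which gives 0.9375P_{Borealis} = 20.8125 ⇒ P_{Borealis} = 22.2.
Then P_{Alta} = 20.25 + 0.25·22.2 = 25.8.

22.2, 25.8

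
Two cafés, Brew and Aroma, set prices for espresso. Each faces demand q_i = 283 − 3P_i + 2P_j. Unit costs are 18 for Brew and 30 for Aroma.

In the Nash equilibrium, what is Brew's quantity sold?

205.5

Brew's profit: π = (P_{Brew} − 18)(283 − 3P_{Brew} + 2P_{Aroma}).
∂π/∂P_{Brew} = 337 − 6P_{Brew} + 2P_{Aroma} = 0 ⇒ P_{Brew} = 337/6 + (1/3)P_{Aroma}.
Similarly P_{Aroma} = 373/6 + (1/3)P_{Brew}.
Plugging P_{Aroma} into Brew's best response: P_{Brew} = 337/6 + (1/3)(373/6 + (1/3)P_{Brew}) ⇒ (8/9)P_{Brew} = 692/9, so P_{Brew} = 86.5.
Then P_{Aroma} = 373/6 + (1/3)·86.5 = 91.
q_{Brew} = 283 − 3·86.5 + 2·91 = 205.5.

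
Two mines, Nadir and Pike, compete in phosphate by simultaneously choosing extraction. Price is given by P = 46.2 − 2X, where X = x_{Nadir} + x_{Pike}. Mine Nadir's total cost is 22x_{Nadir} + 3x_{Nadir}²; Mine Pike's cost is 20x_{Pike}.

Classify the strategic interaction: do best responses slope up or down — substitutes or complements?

strategic substitutes

Mine Nadir's profit: π = x_{Nadir}(46.2 − 2(x_{Nadir} + x_{Pike})) − 22x_{Nadir} − 3x_{Nadir}².
∂π/∂x_{Nadir} = 24.2 − 10x_{Nadir} − 2x_{Pike} = 0, so x_{Nadir} = 2.42 − 0.2x_{Pike}.
The best-response slope dx_{Nadir}/dx_{Pike} = −0.2 < 0: the reaction function is downward-sloping, so the choices are strategic substitutes.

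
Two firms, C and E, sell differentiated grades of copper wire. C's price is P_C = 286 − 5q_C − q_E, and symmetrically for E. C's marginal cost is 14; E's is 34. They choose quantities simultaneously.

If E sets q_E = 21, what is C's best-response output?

Firm C's profit: π = q_C(286 − 5q_C − q_E) − 14q_C.
∂π/∂q_C = 272 − 10q_C − q_E = 0 ⇒ q_C = 27.2 − 0.1q_E.
At q_E = 21: q_C = 27.2 − 0.1·21 = 25.1.

25.1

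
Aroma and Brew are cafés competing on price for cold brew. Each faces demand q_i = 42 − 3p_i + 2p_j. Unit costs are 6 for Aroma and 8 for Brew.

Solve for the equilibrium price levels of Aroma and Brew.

15.375, 16.125

Aroma's profit: π = (p_{Aroma} − 6)(42 − 3p_{Aroma} + 2p_{Brew}).
∂π/∂p_{Aroma} = 60 − 6p_{Aroma} + 2p_{Brew} = 0 ⇒ p_{Aroma} = 10 + (1/3)p_{Brew}.
Similarly p_{Brew} = 11 + (1/3)p_{Aroma}.
Plugging p_{Brew} into Aroma's best response: p_{Aroma} = 10 + (1/3)(11 + (1/3)p_{Aroma}) ⇒ (8/9)p_{Aroma} = 41/3, so p_{Aroma} = 15.375.
Then p_{Brew} = 11 + (1/3)·15.375 = 16.125.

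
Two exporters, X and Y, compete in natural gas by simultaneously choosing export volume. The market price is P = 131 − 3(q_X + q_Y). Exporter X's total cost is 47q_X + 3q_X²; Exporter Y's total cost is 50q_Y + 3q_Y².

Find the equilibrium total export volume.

Exporter X's profit: π = q_X(131 − 3(q_X + q_Y)) − 47q_X − 3q_X².
∂π/∂q_X = 84 − 12q_X − 3q_Y = 0, so q_X = 7 − 0.25q_Y.
By the same steps for Y: q_Y = 6.75 − 0.25q_X.
Substituting the second reaction function into the first: q_X = 7 − 0.25(6.75 − 0.25q_X), which gives 0.9375q_X = 5.3125 ⇒ q_X = 17/3.
Then q_Y = 6.75 − 0.25·(17/3) = 16/3.
Total export volume: 17/3 + 16/3 = 11.

11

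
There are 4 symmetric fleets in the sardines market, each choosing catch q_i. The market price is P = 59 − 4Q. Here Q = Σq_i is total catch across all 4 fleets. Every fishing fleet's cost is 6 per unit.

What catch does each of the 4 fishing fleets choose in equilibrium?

2.65

A representative fishing fleet's profit is π_i = q_i(59 − 4Q) − 6q_i, with Q = q_i + Σ_{j≠i} q_j.
First-order condition: 53 − 8q_i − 4Σ_{j≠i} q_j = 0.
Imposing symmetry (q_j = q for all j) turns Σ_{j≠i} q_j into 3q, so 53 = 20q and q = 2.65.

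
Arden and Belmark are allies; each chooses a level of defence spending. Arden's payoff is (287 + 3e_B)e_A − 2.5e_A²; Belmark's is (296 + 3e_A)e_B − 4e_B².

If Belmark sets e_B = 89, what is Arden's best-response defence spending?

110.8

Expanding Arden's payoff: 287e_A + 3e_Be_A − 2.5e_A².
∂π/∂e_A = 287 + 3e_B − 5e_A = 0, so e_A = 57.4 + 0.6e_B.
At e_B = 89: e_A = 57.4 + 0.6·89 = 110.8.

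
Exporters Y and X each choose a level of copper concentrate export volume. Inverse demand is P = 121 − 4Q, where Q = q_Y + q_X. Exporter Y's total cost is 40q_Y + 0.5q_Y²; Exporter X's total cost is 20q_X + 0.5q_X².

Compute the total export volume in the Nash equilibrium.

Exporter Y's profit: π = q_Y(121 − 4(q_Y + q_X)) − 40q_Y − 0.5q_Y².
∂π/∂q_Y = 81 − 9q_Y − 4q_X = 0, so q_Y = 9 − (4/9)q_X.
By the same steps for X: q_X = 101/9 − (4/9)q_Y.
Plugging q_X into Y's best response: q_Y = 9 − (4/9)(101/9 − (4/9)q_Y) ⇒ (65/81)q_Y = 325/81, so q_Y = 5.
Then q_X = 101/9 − (4/9)·5 = 9.
Total export volume: 5 + 9 = 14.

14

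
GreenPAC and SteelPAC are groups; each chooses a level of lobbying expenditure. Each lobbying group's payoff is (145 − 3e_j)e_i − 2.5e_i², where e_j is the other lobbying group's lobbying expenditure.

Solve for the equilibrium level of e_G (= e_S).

GreenPAC's payoff is (145 − 3e_S)e_G − 2.5e_G².
∂π/∂e_G = 145 − 3e_S − 5e_G = 0, so e_G = 29 − 0.6e_S.
Setting e_G = e_S in the reaction function: e_G = 29 − 0.6e_G, so e_G = 29 / 1.6 = 18.125.

18.125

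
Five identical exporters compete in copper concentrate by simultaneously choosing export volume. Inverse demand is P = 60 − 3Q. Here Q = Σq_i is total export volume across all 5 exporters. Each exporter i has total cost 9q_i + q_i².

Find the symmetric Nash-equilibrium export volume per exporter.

2.55

A representative exporter's profit is π_i = q_i(60 − 3Q) − 9q_i − q_i², with Q = q_i + Σ_{j≠i} q_j.
First-order condition: 51 − 8q_i − 3Σ_{j≠i} q_j = 0.
In a symmetric equilibrium every exporter chooses the same q, so Σ_{j≠i} q_j = 4q. The condition becomes 51 − 20q = 0, giving q = 51/20 = 2.55.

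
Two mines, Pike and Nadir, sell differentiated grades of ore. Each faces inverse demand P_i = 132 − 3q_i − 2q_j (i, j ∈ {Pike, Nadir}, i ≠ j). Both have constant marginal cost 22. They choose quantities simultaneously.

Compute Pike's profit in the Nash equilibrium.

Mine Pike's profit: π = q_{Pike}(132 − 3q_{Pike} − 2q_{Nadir}) − 22q_{Pike}.
∂π/∂q_{Pike} = 110 − 6q_{Pike} − 2q_{Nadir} = 0 ⇒ q_{Pike} = 55/3 − (1/3)q_{Nadir}.
The game is symmetric, so in equilibrium q_{Nadir} = q_{Pike}: the reaction function gives (4/3)q_{Pike} = 55/3, hence q_{Pike} = 13.75.
P_{Pike} = 132 − 3·13.75 − 2·13.75 = 63.25.
Profit = (63.25 − 22)·13.75 = 567.1875.

567.1875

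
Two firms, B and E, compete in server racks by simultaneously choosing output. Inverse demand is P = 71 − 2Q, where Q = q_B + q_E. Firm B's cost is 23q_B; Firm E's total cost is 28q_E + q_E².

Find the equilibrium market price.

Firm B's profit: π = q_B(71 − 2(q_B + q_E)) − 23q_B.
∂π/∂q_B = 48 − 4q_B − 2q_E = 0, so q_B = 12 − 0.5q_E.
For E: ∂π/∂q_E = 43 − 6q_E − 2q_B = 0 ⇒ q_E = 43/6 − (1/3)q_B.
Substituting the second reaction function into the first: q_B = 12 − 0.5(43/6 − (1/3)q_B), which gives (5/6)q_B = 101/12 ⇒ q_B = 10.1.
Then q_E = 43/6 − (1/3)·10.1 = 3.8.
Equilibrium price: P = 71 − 2·13.9 = 43.2.

43.2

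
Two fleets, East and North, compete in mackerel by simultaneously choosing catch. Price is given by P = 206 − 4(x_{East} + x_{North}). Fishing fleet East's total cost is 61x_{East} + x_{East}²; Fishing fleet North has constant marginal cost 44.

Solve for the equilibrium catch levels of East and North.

8, 16.25

Fishing fleet East's profit: π = x_{East}(206 − 4(x_{East} + x_{North})) − 61x_{East} − x_{East}².
∂π/∂x_{East} = 145 − 10x_{East} − 4x_{North} = 0, so x_{East} = 14.5 − 0.4x_{North}.
For North: ∂π/∂x_{North} = 162 − 8x_{North} − 4x_{East} = 0 ⇒ x_{North} = 20.25 − 0.5x_{East}.
Substituting the second reaction function into the first: x_{East} = 14.5 − 0.4(20.25 − 0.5x_{East}), which gives 0.8x_{East} = 6.4 ⇒ x_{East} = 8.
Then x_{North} = 20.25 − 0.5·8 = 16.25.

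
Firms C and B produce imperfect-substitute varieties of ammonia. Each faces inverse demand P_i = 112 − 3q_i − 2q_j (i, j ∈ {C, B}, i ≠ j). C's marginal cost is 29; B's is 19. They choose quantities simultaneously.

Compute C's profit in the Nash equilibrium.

285.1875

Firm C's profit: π = q_C(112 − 3q_C − 2q_B) − 29q_C.
∂π/∂q_C = 83 − 6q_C − 2q_B = 0 ⇒ q_C = 83/6 − (1/3)q_B.
Similarly q_B = 15.5 − (1/3)q_C.
Plugging q_B into C's best response: q_C = 83/6 − (1/3)(15.5 − (1/3)q_C) ⇒ (8/9)q_C = 26/3, so q_C = 9.75.
Then q_B = 15.5 − (1/3)·9.75 = 12.25.
P_C = 112 − 3·9.75 − 2·12.25 = 58.25.
Profit = (58.25 − 29)·9.75 = 285.1875.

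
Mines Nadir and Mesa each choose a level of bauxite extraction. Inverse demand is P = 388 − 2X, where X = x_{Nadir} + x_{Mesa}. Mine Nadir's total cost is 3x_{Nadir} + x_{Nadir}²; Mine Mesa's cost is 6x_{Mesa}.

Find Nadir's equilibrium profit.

4516.32

Mine Nadir's profit: π = x_{Nadir}(388 − 2(x_{Nadir} + x_{Mesa})) − 3x_{Nadir} − x_{Nadir}².
∂π/∂x_{Nadir} = 385 − 6x_{Nadir} − 2x_{Mesa} = 0, so x_{Nadir} = 385/6 − (1/3)x_{Mesa}.
For Mesa: ∂π/∂x_{Mesa} = 382 − 4x_{Mesa} − 2x_{Nadir} = 0 ⇒ x_{Mesa} = 95.5 − 0.5x_{Nadir}.
Solving the two reaction functions simultaneously: (1 − (−1/3)(−0.5))x_{Nadir} = 385/6 − (1/3)·95.5, so (5/6)x_{Nadir} = 97/3 and x_{Nadir} = 38.8.
Then x_{Mesa} = 95.5 − 0.5·38.8 = 76.1.
Price P = 388 − 2·114.9 = 158.2.
Nadir's profit: (158.2 − 3)·38.8 − (38.8)² = 4516.32.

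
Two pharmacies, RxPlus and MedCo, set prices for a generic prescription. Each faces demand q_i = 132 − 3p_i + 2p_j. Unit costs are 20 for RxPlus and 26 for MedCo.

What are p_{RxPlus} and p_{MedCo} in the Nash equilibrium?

RxPlus's profit: π = (p_{RxPlus} − 20)(132 − 3p_{RxPlus} + 2p_{MedCo}).
∂π/∂p_{RxPlus} = 192 − 6p_{RxPlus} + 2p_{MedCo} = 0 ⇒ p_{RxPlus} = 32 + (1/3)p_{MedCo}.
Similarly p_{MedCo} = 35 + (1/3)p_{RxPlus}.
Substituting the second reaction function into the first: p_{RxPlus} = 32 + (1/3)(35 + (1/3)p_{RxPlus}), which gives (8/9)p_{RxPlus} = 131/3 ⇒ p_{RxPlus} = 49.125.
Then p_{MedCo} = 35 + (1/3)·49.125 = 51.375.

49.125, 51.375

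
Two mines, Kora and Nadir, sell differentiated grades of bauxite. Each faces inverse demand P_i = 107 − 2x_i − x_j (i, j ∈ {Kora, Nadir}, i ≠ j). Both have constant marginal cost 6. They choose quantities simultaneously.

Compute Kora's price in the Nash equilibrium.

46.4

Mine Kora's profit: π = x_{Kora}(107 − 2x_{Kora} − x_{Nadir}) − 6x_{Kora}.
∂π/∂x_{Kora} = 101 − 4x_{Kora} − x_{Nadir} = 0 ⇒ x_{Kora} = 25.25 − 0.25x_{Nadir}.
By symmetry x_{Nadir} = x_{Kora}; substituting into the reaction function, 1.25x_{Kora} = 25.25 and x_{Kora} = 20.2.
P_{Kora} = 107 − 2·20.2 − 20.2 = 46.4.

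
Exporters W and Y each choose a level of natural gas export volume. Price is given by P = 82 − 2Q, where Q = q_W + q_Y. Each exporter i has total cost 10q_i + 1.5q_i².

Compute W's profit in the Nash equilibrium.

Exporter W's profit: π = q_W(82 − 2(q_W + q_Y)) − 10q_W − 1.5q_W².
∂π/∂q_W = 72 − 7q_W − 2q_Y = 0, so q_W = 72/7 − (2/7)q_Y.
By symmetry q_Y = q_W; substituting into the reaction function, (9/7)q_W = 72/7 and q_W = 8.
Price P = 82 − 2·16 = 50.
W's profit: (50 − 10)·8 − 1.5(8)² = 224.

224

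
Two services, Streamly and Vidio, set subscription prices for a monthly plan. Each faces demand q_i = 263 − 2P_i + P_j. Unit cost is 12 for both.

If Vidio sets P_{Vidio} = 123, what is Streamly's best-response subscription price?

Streamly's profit: π = (P_{Streamly} − 12)(263 − 2P_{Streamly} + P_{Vidio}).
∂π/∂P_{Streamly} = 287 − 4P_{Streamly} + P_{Vidio} = 0 ⇒ P_{Streamly} = 71.75 + 0.25P_{Vidio}.
At P_{Vidio} = 123: P_{Streamly} = 71.75 + 0.25·123 = 102.5.

102.5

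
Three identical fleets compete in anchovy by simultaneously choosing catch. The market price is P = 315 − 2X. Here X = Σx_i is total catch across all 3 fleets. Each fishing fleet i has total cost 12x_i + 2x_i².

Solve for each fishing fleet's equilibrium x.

25.25

A representative fishing fleet's profit is π_i = x_i(315 − 2X) − 12x_i − 2x_i², with X = x_i + Σ_{j≠i} x_j.
First-order condition: 303 − 8x_i − 2Σ_{j≠i} x_j = 0.
With identical fishing fleets, set every x_j = x: then 303 − 8x − 4x = 0, i.e. x = 303/12 = 25.25.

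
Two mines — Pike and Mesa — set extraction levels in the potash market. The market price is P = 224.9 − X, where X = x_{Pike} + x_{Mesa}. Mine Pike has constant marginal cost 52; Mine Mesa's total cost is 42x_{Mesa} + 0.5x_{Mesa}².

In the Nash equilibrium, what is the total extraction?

105.74

Mine Pike's profit: π = x_{Pike}(224.9 − (x_{Pike} + x_{Mesa})) − 52x_{Pike}.
∂π/∂x_{Pike} = 172.9 − 2x_{Pike} − x_{Mesa} = 0, so x_{Pike} = 86.45 − 0.5x_{Mesa}.
For Mesa: ∂π/∂x_{Mesa} = 182.9 − 3x_{Mesa} − x_{Pike} = 0 ⇒ x_{Mesa} = 1829/30 − (1/3)x_{Pike}.
Plugging x_{Mesa} into Pike's best response: x_{Pike} = 86.45 − 0.5(1829/30 − (1/3)x_{Pike}) ⇒ (5/6)x_{Pike} = 1679/30, so x_{Pike} = 67.16.
Then x_{Mesa} = 1829/30 − (1/3)·67.16 = 38.58.
Total extraction: 67.16 + 38.58 = 105.74.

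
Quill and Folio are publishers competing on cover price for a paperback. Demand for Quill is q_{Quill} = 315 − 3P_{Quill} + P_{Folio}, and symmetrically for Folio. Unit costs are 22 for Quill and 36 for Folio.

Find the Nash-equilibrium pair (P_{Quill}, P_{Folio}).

77.4, 83.4

Quill's profit: π = (P_{Quill} − 22)(315 − 3P_{Quill} + P_{Folio}).
∂π/∂P_{Quill} = 381 − 6P_{Quill} + P_{Folio} = 0 ⇒ P_{Quill} = 63.5 + (1/6)P_{Folio}.
Similarly P_{Folio} = 70.5 + (1/6)P_{Quill}.
Plugging P_{Folio} into Quill's best response: P_{Quill} = 63.5 + (1/6)(70.5 + (1/6)P_{Quill}) ⇒ (35/36)P_{Quill} = 75.25, so P_{Quill} = 77.4.
Then P_{Folio} = 70.5 + (1/6)·77.4 = 83.4.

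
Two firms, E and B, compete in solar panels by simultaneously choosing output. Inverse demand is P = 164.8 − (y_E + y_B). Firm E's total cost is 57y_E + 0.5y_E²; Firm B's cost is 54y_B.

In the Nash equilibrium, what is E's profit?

658.9824

Firm E's profit: π = y_E(164.8 − (y_E + y_B)) − 57y_E − 0.5y_E².
∂π/∂y_E = 107.8 − 3y_E − y_B = 0, so y_E = 539/15 − (1/3)y_B.
For B: ∂π/∂y_B = 110.8 − 2y_B − y_E = 0 ⇒ y_B = 55.4 − 0.5y_E.
Plugging y_B into E's best response: y_E = 539/15 − (1/3)(55.4 − 0.5y_E) ⇒ (5/6)y_E = 262/15, so y_E = 20.96.
Then y_B = 55.4 − 0.5·20.96 = 44.92.
Price P = 164.8 − 65.88 = 98.92.
E's profit: (98.92 − 57)·20.96 − 0.5(20.96)² = 658.9824.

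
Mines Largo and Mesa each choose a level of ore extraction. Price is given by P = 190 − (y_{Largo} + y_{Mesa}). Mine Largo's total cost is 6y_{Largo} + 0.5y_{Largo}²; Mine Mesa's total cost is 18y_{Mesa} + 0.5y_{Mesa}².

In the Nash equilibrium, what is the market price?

Mine Largo's profit: π = y_{Largo}(190 − (y_{Largo} + y_{Mesa})) − 6y_{Largo} − 0.5y_{Largo}².
∂π/∂y_{Largo} = 184 − 3y_{Largo} − y_{Mesa} = 0, so y_{Largo} = 184/3 − (1/3)y_{Mesa}.
By the same steps for Mesa: y_{Mesa} = 172/3 − (1/3)y_{Largo}.
Solving the two reaction functions simultaneously: (1 − (−1/3)(−1/3))y_{Largo} = 184/3 − (1/3)·(172/3), so (8/9)y_{Largo} = 380/9 and y_{Largo} = 47.5.
Then y_{Mesa} = 172/3 − (1/3)·47.5 = 41.5.
Equilibrium price: P = 190 − 89 = 101.

101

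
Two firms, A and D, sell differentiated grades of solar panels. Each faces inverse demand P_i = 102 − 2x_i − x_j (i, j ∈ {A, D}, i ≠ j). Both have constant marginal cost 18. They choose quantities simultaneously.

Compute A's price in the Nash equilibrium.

51.6

Firm A's profit: π = x_A(102 − 2x_A − x_D) − 18x_A.
∂π/∂x_A = 84 − 4x_A − x_D = 0 ⇒ x_A = 21 − 0.25x_D.
Setting x_A = x_D in the reaction function: x_A = 21 − 0.25x_A, so x_A = 21 / 1.25 = 16.8.
P_A = 102 − 2·16.8 − 16.8 = 51.6.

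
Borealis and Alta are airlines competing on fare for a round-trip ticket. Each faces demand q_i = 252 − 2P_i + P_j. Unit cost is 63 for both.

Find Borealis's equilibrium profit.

7938

Borealis's profit: π = (P_{Borealis} − 63)(252 − 2P_{Borealis} + P_{Alta}).
∂π/∂P_{Borealis} = 378 − 4P_{Borealis} + P_{Alta} = 0 ⇒ P_{Borealis} = 94.5 + 0.25P_{Alta}.
By symmetry P_{Alta} = P_{Borealis}; substituting into the reaction function, 0.75P_{Borealis} = 94.5 and P_{Borealis} = 126.
q_{Borealis} = 252 − 2·126 + 126 = 126.
Profit = (126 − 63)·126 = 7938.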